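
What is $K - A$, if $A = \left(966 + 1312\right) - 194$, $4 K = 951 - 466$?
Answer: $- \frac{7851}{4} \approx -1962.8$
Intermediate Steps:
$K = \frac{485}{4}$ ($K = \frac{951 - 466}{4} = \frac{1}{4} \cdot 485 = \frac{485}{4} \approx 121.25$)
$A = 2084$ ($A = 2278 - 194 = 2084$)
$K - A = \frac{485}{4} - 2084 = - \frac{7851}{4}$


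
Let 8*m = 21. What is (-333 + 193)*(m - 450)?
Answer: 125265/2 ≈ 62633.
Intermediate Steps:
m = 21/8 (m = (⅛)*21 = 21/8 ≈ 2.6250)
(-333 + 193)*(m - 450) = (-333 + 193)*(21/8 - 450) = -140*(-3579/8) = 125265/2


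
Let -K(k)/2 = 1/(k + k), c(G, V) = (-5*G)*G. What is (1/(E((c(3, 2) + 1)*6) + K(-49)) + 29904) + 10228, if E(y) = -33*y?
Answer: 17131909397/426889 ≈ 40132.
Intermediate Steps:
c(G, V) = -5*G²
K(k) = -1/k (K(k) = -2/(k + k) = -2*1/(2*k) = -1/k)
(1/(E((c(3, 2) + 1)*6) + K(-49)) + 29904) + 10228 = (1/(-33*(-5*3² + 1)*6 - 1/(-49)) + 29904) + 10228 = (1/(-33*(-5*9 + 1)*6 - 1*(-1/49)) + 29904) + 10228 = (1/(-33*(-45 + 1)*6 + 1/49) + 29904) + 10228 = (1/(-(-1452)*6 + 1/49) + 29904) + 10228 = (1/(-33*(-264) + 1/49) + 29904) + 10228 = (1/(8712 + 1/49) + 29904) + 10228 = (1/(426889/49) + 29904) + 10228 = (49/426889 + 29904) + 10228 = 12765688705/426889 + 10228 = 17131909397/426889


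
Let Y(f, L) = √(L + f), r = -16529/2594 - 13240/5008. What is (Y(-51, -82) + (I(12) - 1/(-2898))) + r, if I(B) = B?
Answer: 3511263409/1176474978 + I*√133 ≈ 2.9846 + 11.533*I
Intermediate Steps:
r = -3660056/405961 (r = -16529*1/2594 - 13240*1/5008 = -16529/2594 - 1655/626 = -3660056/405961 ≈ -9.0158)
(Y(-51, -82) + (I(12) - 1/(-2898))) + r = (√(-82 - 51) + (12 - 1/(-2898))) - 3660056/405961 = (√(-133) + (12 - 1*(-1/2898))) - 3660056/405961 = (I*√133 + (12 + 1/2898)) - 3660056/405961 = (I*√133 + 34777/2898) - 3660056/405961 = (34777/2898 + I*√133) - 3660056/405961 = 3511263409/1176474978 + I*√133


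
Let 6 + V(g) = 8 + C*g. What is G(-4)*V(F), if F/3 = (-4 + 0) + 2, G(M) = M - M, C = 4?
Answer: 0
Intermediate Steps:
G(M) = 0
F = -6 (F = 3*((-4 + 0) + 2) = 3*(-4 + 2) = 3*(-2) = -6)
V(g) = 2 + 4*g (V(g) = -6 + (8 + 4*g) = 2 + 4*g)
G(-4)*V(F) = 0*(2 + 4*(-6)) = 0*(2 - 24) = 0*(-22) = 0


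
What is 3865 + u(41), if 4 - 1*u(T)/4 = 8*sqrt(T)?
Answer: 3881 - 32*sqrt(41) ≈ 3676.1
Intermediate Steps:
u(T) = 16 - 32*sqrt(T)
3865 + u(41) = 3865 + (16 - 32*sqrt(41)) = 3881 - 32*sqrt(41)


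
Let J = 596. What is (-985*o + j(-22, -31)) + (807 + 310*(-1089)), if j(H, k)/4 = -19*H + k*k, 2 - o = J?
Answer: 253823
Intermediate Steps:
o = -594 (o = 2 - 1*596 = 2 - 596 = -594)
j(H, k) = -76*H + 4*k² (j(H, k) = 4*(-19*H + k*k) = 4*(-19*H + k²) = 4*(k² - 19*H) = -76*H + 4*k²)
(-985*o + j(-22, -31)) + (807 + 310*(-1089)) = (-985*(-594) + (-76*(-22) + 4*(-31)²)) + (807 + 310*(-1089)) = (585090 + (1672 + 4*961)) + (807 - 337590) = (585090 + (1672 + 3844)) - 336783 = (585090 + 5516) - 336783 = 590606 - 336783 = 253823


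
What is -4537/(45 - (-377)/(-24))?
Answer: -108888/703 ≈ -154.89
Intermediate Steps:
-4537/(45 - (-377)/(-24)) = -4537/(45 - (-377)*(-1)/24) = -4537/(45 - 13*29/24) = -4537/(45 - 377/24) = -4537/703/24 = -4537*24/703 = -108888/703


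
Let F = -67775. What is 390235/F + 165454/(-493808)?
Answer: -20391480973/3346783720 ≈ -6.0929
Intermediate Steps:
390235/F + 165454/(-493808) = 390235/(-67775) + 165454/(-493808) = 390235*(-1/67775) + 165454*(-1/493808) = -78047/13555 - 82727/246904 = -20391480973/3346783720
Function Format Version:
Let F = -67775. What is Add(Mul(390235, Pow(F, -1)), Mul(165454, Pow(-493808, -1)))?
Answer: Rational(-20391480973, 3346783720) ≈ -6.0929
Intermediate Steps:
Add(Mul(390235, Pow(F, -1)), Mul(165454, Pow(-493808, -1))) = Add(Mul(390235, Pow(-67775, -1)), Mul(165454, Pow(-493808, -1))) = Add(Mul(390235, Rational(-1, 67775)), Mul(165454, Rational(-1, 493808))) = Add(Rational(-78047, 13555), Rational(-82727, 246904)) = Rational(-20391480973, 3346783720)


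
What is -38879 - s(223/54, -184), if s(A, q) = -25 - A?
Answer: -2097893/54 ≈ -38850.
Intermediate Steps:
-38879 - s(223/54, -184) = -38879 - (-25 - 223/54) = -38879 - 1*(-1573/54) = -38879 + 1573/54 = -2097893/54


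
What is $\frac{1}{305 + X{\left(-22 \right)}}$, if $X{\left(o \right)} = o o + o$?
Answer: $\frac{1}{767} \approx 0.0013038$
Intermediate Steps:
$X{\left(o \right)} = o + o^{2}$ ($X{\left(o \right)} = o^{2} + o = o + o^{2}$)
$\frac{1}{305 + X{\left(-22 \right)}} = \frac{1}{305 - 22 \left(1 - 22\right)} = \frac{1}{305 - -462} = \frac{1}{305 + 462} = \frac{1}{767}$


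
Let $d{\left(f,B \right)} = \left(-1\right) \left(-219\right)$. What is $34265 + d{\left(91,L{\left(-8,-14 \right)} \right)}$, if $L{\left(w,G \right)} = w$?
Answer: $34484$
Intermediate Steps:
$d{\left(f,B \right)} = 219$
$34265 + d{\left(91,L{\left(-8,-14 \right)} \right)} = 34265 + 219 = 34484$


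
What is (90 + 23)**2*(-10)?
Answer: -127690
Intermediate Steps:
(90 + 23)**2*(-10) = 113**2*(-10) = 12769*(-10) = -127690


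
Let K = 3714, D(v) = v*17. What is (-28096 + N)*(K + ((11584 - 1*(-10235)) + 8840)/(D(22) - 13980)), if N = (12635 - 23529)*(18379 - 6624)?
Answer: -3234328104654325/6803 ≈ -4.7543e+11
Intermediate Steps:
D(v) = 17*v
N = -128058970 (N = -10894*11755 = -128058970)
(-28096 + N)*(K + ((11584 - 1*(-10235)) + 8840)/(D(22) - 13980)) = (-28096 - 128058970)*(3714 + ((11584 - 1*(-10235)) + 8840)/(17*22 - 13980)) = -128087066*(3714 + ((11584 + 10235) + 8840)/(374 - 13980)) = -128087066*(3714 + (21819 + 8840)/(-13606)) = -128087066*(3714 + 30659*(-1/13606)) = -128087066*(3714 - 30659/13606) = -128087066*50502025/13606 = -3234328104654325/6803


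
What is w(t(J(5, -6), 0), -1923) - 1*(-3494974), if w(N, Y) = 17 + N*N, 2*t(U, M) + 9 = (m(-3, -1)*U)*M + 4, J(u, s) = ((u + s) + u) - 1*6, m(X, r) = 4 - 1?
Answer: 13979989/4 ≈ 3.4950e+6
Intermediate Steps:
m(X, r) = 3
J(u, s) = -6 + s + 2*u (J(u, s) = ((s + u) + u) - 6 = (s + 2*u) - 6 = -6 + s + 2*u)
t(U, M) = -5/2 + 3*M*U/2 (t(U, M) = -9/2 + ((3*U)*M + 4)/2 = -9/2 + (3*M*U + 4)/2 = -9/2 + (4 + 3*M*U)/2 = -9/2 + (2 + 3*M*U/2) = -5/2 + 3*M*U/2)
w(N, Y) = 17 + N²
w(t(J(5, -6), 0), -1923) - 1*(-3494974) = (17 + (-5/2 + (3/2)*0*(-6 - 6 + 2*5))²) - 1*(-3494974) = (17 + (-5/2 + (3/2)*0*(-6 - 6 + 10))²) + 3494974 = (17 + (-5/2 + (3/2)*0*(-2))²) + 3494974 = (17 + (-5/2 + 0)²) + 3494974 = (17 + (-5/2)²) + 3494974 = (17 + 25/4) + 3494974 = 93/4 + 3494974 = 13979989/4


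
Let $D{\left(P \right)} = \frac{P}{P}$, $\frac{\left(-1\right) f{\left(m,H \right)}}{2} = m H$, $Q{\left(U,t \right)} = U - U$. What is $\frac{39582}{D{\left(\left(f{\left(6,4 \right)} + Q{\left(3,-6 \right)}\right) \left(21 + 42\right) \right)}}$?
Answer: $39582$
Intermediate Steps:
$Q{\left(U,t \right)} = 0$
$f{\left(m,H \right)} = - 2 H m$ ($f{\left(m,H \right)} = - 2 m H = - 2 H m$)
$D{\left(P \right)} = 1$
$\frac{39582}{D{\left(\left(f{\left(6,4 \right)} + Q{\left(3,-6 \right)}\right) \left(21 + 42\right) \right)}} = \frac{39582}{1} = 39582 \cdot 1 = 39582$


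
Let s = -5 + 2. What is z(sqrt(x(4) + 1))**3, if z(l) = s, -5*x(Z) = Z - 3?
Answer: -27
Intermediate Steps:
x(Z) = 3/5 - Z/5 (x(Z) = -(Z - 3)/5 = -(-3 + Z)/5 = 3/5 - Z/5)
s = -3
z(l) = -3
z(sqrt(x(4) + 1))**3 = (-3)**3 = -27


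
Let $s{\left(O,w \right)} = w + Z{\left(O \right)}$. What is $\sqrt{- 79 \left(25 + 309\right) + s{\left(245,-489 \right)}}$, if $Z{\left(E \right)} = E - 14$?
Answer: $2 i \sqrt{6661} \approx 163.23 i$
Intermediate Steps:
$Z{\left(E \right)} = -14 + E$ ($Z{\left(E \right)} = E - 14 = -14 + E$)
$s{\left(O,w \right)} = -14 + O + w$ ($s{\left(O,w \right)} = w + \left(-14 + O\right) = -14 + O + w$)
$\sqrt{- 79 \left(25 + 309\right) + s{\left(245,-489 \right)}} = \sqrt{- 79 \left(25 + 309\right) - 258} = \sqrt{\left(-79\right) 334 - 258} = \sqrt{-26386 - 258} = \sqrt{-26644} = 2 i \sqrt{6661}$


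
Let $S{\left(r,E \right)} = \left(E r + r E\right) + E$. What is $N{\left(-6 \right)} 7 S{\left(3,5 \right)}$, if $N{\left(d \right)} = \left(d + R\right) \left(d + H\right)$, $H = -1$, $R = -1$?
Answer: $12005$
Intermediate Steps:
$S{\left(r,E \right)} = E + 2 E r$ ($S{\left(r,E \right)} = \left(E r + E r\right) + E = 2 E r + E = E + 2 E r$)
$N{\left(d \right)} = \left(-1 + d\right)^{2}$ ($N{\left(d \right)} = \left(d - 1\right) \left(d - 1\right) = \left(-1 + d\right) \left(-1 + d\right) = \left(-1 + d\right)^{2}$)
$N{\left(-6 \right)} 7 S{\left(3,5 \right)} = \left(1 + \left(-6\right)^{2} - -12\right) 7 \cdot 5 \left(1 + 2 \cdot 3\right) = \left(1 + 36 + 12\right) 7 \cdot 5 \left(1 + 6\right) = 49 \cdot 7 \cdot 5 \cdot 7 = 343 \cdot 35 = 12005$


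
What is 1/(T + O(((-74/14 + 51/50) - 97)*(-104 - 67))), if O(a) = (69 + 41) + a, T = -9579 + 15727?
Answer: 350/8251053 ≈ 4.2419e-5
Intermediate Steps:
T = 6148
O(a) = 110 + a
1/(T + O(((-74/14 + 51/50) - 97)*(-104 - 67))) = 1/(6148 + (110 + ((-74/14 + 51/50) - 97)*(-104 - 67))) = 1/(6148 + (110 + ((-74*1/14 + 51*(1/50)) - 97)*(-171))) = 1/(6148 + (110 + ((-37/7 + 51/50) - 97)*(-171))) = 1/(6148 + (110 + (-1493/350 - 97)*(-171))) = 1/(6148 + (110 - 35443/350*(-171))) = 1/(6148 + (110 + 6060753/350)) = 1/(6148 + 6099253/350) = 1/(8251053/350) = 350/8251053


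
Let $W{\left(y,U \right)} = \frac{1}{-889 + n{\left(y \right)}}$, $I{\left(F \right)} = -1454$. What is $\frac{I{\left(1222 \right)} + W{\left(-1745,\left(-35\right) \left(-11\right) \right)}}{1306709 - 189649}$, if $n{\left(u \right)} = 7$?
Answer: $- \frac{1282429}{985246920} \approx -0.0013016$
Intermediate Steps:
$W{\left(y,U \right)} = - \frac{1}{882}$ ($W{\left(y,U \right)} = \frac{1}{-889 + 7} = \frac{1}{-882} = - \frac{1}{882}$)
$\frac{I{\left(1222 \right)} + W{\left(-1745,\left(-35\right) \left(-11\right) \right)}}{1306709 - 189649} = \frac{-1454 - \frac{1}{882}}{1306709 - 189649} = - \frac{1282429}{882 \cdot 1117060} = \left(- \frac{1282429}{882}\right) \frac{1}{1117060} = - \frac{1282429}{985246920}$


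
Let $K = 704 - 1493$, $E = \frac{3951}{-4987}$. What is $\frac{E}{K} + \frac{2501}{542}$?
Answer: $\frac{3280977895}{710876902} \approx 4.6154$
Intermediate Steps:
$E = - \frac{3951}{4987}$ ($E = 3951 \left(- \frac{1}{4987}\right) = - \frac{3951}{4987} \approx -0.79226$)
$K = -789$ ($K = 704 - 1493 = -789$)
$\frac{E}{K} + \frac{2501}{542} = - \frac{3951}{4987 \left(-789\right)} + \frac{2501}{542} = \left(- \frac{3951}{4987}\right) \left(- \frac{1}{789}\right) + 2501 \cdot \frac{1}{542} = \frac{1317}{1311581} + \frac{2501}{542} = \frac{3280977895}{710876902}$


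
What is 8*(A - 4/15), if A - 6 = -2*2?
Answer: 208/15 ≈ 13.867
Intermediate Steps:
A = 2 (A = 6 - 2*2 = 6 - 4 = 2)
8*(A - 4/15) = 8*(2 - 4/15) = 8*(26/15) = 208/15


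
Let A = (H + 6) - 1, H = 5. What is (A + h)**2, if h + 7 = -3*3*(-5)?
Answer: 2304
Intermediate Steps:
A = 10 (A = (5 + 6) - 1 = 11 - 1 = 10)
h = 38 (h = -7 - 3*3*(-5) = -7 - 9*(-5) = -7 + 45 = 38)
(A + h)**2 = (10 + 38)**2 = 48**2 = 2304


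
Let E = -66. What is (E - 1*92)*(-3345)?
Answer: 528510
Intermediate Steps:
(E - 1*92)*(-3345) = (-66 - 1*92)*(-3345) = (-66 - 92)*(-3345) = -158*(-3345) = 528510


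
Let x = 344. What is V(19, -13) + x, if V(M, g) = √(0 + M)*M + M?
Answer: 363 + 19*√19 ≈ 445.82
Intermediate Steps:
V(M, g) = M + M^(3/2) (V(M, g) = √M*M + M = M^(3/2) + M = M + M^(3/2))
V(19, -13) + x = (19 + 19^(3/2)) + 344 = (19 + 19*√19) + 344 = 363 + 19*√19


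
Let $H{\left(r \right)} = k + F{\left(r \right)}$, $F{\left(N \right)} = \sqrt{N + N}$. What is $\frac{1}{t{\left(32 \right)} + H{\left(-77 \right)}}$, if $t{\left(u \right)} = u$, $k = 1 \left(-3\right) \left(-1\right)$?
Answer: $\frac{5}{197} - \frac{i \sqrt{154}}{1379} \approx 0.025381 - 0.008999 i$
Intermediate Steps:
$k = 3$ ($k = \left(-3\right) \left(-1\right) = 3$)
$F{\left(N \right)} = \sqrt{2} \sqrt{N}$ ($F{\left(N \right)} = \sqrt{2 N} = \sqrt{2} \sqrt{N}$)
$H{\left(r \right)} = 3 + \sqrt{2} \sqrt{r}$
$\frac{1}{t{\left(32 \right)} + H{\left(-77 \right)}} = \frac{1}{32 + \left(3 + \sqrt{2} \sqrt{-77}\right)} = \frac{1}{32 + \left(3 + \sqrt{2} i \sqrt{77}\right)} = \frac{1}{32 + \left(3 + i \sqrt{154}\right)} = \frac{1}{35 + i \sqrt{154}}$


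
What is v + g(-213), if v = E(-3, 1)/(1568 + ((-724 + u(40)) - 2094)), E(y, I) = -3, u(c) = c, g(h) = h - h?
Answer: 3/1210 ≈ 0.0024793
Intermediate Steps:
g(h) = 0
v = 3/1210 (v = -3/(1568 + ((-724 + 40) - 2094)) = -3/(1568 + (-684 - 2094)) = -3/(1568 - 2778) = -3/(-1210) = -1/1210*(-3) = 3/1210 ≈ 0.0024793)
v + g(-213) = 3/1210 + 0 = 3/1210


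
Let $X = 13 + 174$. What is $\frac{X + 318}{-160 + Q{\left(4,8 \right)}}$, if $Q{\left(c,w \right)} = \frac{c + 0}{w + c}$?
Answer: $- \frac{1515}{479} \approx -3.1628$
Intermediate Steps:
$X = 187$
$Q{\left(c,w \right)} = \frac{c}{c + w}$
$\frac{X + 318}{-160 + Q{\left(4,8 \right)}} = \frac{187 + 318}{-160 + \frac{4}{4 + 8}} = \frac{505}{-160 + \frac{4}{12}} = \frac{505}{-160 + 4 \cdot \frac{1}{12}} = \frac{505}{-160 + \frac{1}{3}} = \frac{505}{- \frac{479}{3}} = 505 \left(- \frac{3}{479}\right) = - \frac{1515}{479}$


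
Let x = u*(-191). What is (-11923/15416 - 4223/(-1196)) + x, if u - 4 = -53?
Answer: 43151935321/4609384 ≈ 9361.8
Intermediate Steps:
u = -49 (u = 4 - 53 = -49)
x = 9359 (x = -49*(-191) = 9359)
(-11923/15416 - 4223/(-1196)) + x = (-11923/15416 - 4223/(-1196)) + 9359 = (-11923*1/15416 - 4223*(-1/1196)) + 9359 = (-11923/15416 + 4223/1196) + 9359 = 12710465/4609384 + 9359 = 43151935321/4609384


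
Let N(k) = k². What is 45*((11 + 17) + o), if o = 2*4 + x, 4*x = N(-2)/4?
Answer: 6525/4 ≈ 1631.3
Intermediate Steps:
x = ¼ (x = ((-2)²/4)/4 = (4*(¼))/4 = (¼)*1 = ¼ ≈ 0.25000)
o = 33/4 (o = 2*4 + ¼ = 8 + ¼ = 33/4 ≈ 8.2500)
45*((11 + 17) + o) = 45*((11 + 17) + 33/4) = 45*(28 + 33/4) = 45*(145/4) = 6525/4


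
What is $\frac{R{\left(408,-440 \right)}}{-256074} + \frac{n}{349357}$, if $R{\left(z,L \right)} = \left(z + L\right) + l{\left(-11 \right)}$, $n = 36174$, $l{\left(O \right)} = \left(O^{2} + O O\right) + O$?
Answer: $\frac{9193698833}{89461244418} \approx 0.10277$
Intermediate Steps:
$l{\left(O \right)} = O + 2 O^{2}$ ($l{\left(O \right)} = \left(O^{2} + O^{2}\right) + O = 2 O^{2} + O = O + 2 O^{2}$)
$R{\left(z,L \right)} = 231 + L + z$ ($R{\left(z,L \right)} = \left(z + L\right) - 11 \left(1 + 2 \left(-11\right)\right) = \left(L + z\right) - 11 \left(1 - 22\right) = \left(L + z\right) - -231 = \left(L + z\right) + 231 = 231 + L + z$)
$\frac{R{\left(408,-440 \right)}}{-256074} + \frac{n}{349357} = \frac{231 - 440 + 408}{-256074} + \frac{36174}{349357} = 199 \left(- \frac{1}{256074}\right) + 36174 \cdot \frac{1}{349357} = - \frac{199}{256074} + \frac{36174}{349357} = \frac{9193698833}{89461244418}$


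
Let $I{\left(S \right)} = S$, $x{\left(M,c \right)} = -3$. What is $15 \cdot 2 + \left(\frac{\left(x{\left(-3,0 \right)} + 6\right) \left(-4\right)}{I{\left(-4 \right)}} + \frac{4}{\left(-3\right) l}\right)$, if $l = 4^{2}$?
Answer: $\frac{395}{12} \approx 32.917$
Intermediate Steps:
$l = 16$
$15 \cdot 2 + \left(\frac{\left(x{\left(-3,0 \right)} + 6\right) \left(-4\right)}{I{\left(-4 \right)}} + \frac{4}{\left(-3\right) l}\right) = 15 \cdot 2 + \left(\frac{\left(-3 + 6\right) \left(-4\right)}{-4} + \frac{4}{\left(-3\right) 16}\right) = 30 + \left(3 \left(-4\right) \left(- \frac{1}{4}\right) + \frac{4}{-48}\right) = 30 + \left(\left(-12\right) \left(- \frac{1}{4}\right) + 4 \left(- \frac{1}{48}\right)\right) = 30 + \left(3 - \frac{1}{12}\right) = 30 + \frac{35}{12} = \frac{395}{12}$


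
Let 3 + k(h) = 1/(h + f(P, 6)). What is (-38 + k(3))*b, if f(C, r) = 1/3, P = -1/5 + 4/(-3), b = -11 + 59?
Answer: -9768/5 ≈ -1953.6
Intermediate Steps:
b = 48
P = -23/15 (P = -1*⅕ + 4*(-⅓) = -⅕ - 4/3 = -23/15 ≈ -1.5333)
f(C, r) = ⅓
k(h) = -3 + 1/(⅓ + h) (k(h) = -3 + 1/(h + ⅓) = -3 + 1/(⅓ + h))
(-38 + k(3))*b = (-38 - 9*3/(1 + 3*3))*48 = (-38 - 9*3/(1 + 9))*48 = (-38 - 9*3/10)*48 = (-38 - 9*3*⅒)*48 = (-38 - 27/10)*48 = -407/10*48 = -9768/5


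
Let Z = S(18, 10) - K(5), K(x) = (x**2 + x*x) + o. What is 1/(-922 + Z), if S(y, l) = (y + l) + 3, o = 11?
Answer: -1/952 ≈ -0.0010504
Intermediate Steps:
K(x) = 11 + 2*x**2 (K(x) = (x**2 + x*x) + 11 = (x**2 + x**2) + 11 = 2*x**2 + 11 = 11 + 2*x**2)
S(y, l) = 3 + l + y (S(y, l) = (l + y) + 3 = 3 + l + y)
Z = -30 (Z = (3 + 10 + 18) - (11 + 2*5**2) = 31 - (11 + 2*25) = 31 - (11 + 50) = 31 - 1*61 = 31 - 61 = -30)
1/(-922 + Z) = 1/(-922 - 30) = 1/(-952) = -1/952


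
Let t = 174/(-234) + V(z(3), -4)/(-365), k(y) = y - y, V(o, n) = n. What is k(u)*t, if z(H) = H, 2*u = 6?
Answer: 0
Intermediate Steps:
u = 3 (u = (½)*6 = 3)
k(y) = 0
t = -10429/14235 (t = 174/(-234) - 4/(-365) = 174*(-1/234) - 4*(-1/365) = -29/39 + 4/365 = -10429/14235 ≈ -0.73263)
k(u)*t = 0*(-10429/14235) = 0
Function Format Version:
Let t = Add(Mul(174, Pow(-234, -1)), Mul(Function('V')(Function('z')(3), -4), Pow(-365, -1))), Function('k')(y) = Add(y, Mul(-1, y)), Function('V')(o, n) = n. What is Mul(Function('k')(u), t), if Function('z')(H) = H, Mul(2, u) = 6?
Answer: 0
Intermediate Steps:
u = 3 (u = Mul(Rational(1, 2), 6) = 3)
Function('k')(y) = 0
t = Rational(-10429, 14235) (t = Add(Mul(174, Pow(-234, -1)), Mul(-4, Pow(-365, -1))) = Add(Mul(174, Rational(-1, 234)), Mul(-4, Rational(-1, 365))) = Add(Rational(-29, 39), Rational(4, 365)) = Rational(-10429, 14235) ≈ -0.73263)
Mul(Function('k')(u), t) = Mul(0, Rational(-10429, 14235)) = 0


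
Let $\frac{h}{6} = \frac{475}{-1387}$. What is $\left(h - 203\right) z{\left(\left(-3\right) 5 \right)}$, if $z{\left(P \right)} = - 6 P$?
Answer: $- \frac{1347210}{73} \approx -18455.0$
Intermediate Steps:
$h = - \frac{150}{73}$ ($h = 6 \frac{475}{-1387} = 6 \cdot 475 \left(- \frac{1}{1387}\right) = 6 \left(- \frac{25}{73}\right) = - \frac{150}{73} \approx -2.0548$)
$\left(h - 203\right) z{\left(\left(-3\right) 5 \right)} = \left(- \frac{150}{73} - 203\right) \left(- 6 \left(\left(-3\right) 5\right)\right) = - \frac{14969 \left(\left(-6\right) \left(-15\right)\right)}{73} = \left(- \frac{14969}{73}\right) 90 = - \frac{1347210}{73}$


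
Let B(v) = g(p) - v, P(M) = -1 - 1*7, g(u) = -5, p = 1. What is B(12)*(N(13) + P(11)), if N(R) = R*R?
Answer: -2737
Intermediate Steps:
N(R) = R²
P(M) = -8 (P(M) = -1 - 7 = -8)
B(v) = -5 - v
B(12)*(N(13) + P(11)) = (-5 - 1*12)*(13² - 8) = (-5 - 12)*(169 - 8) = -17*161 = -2737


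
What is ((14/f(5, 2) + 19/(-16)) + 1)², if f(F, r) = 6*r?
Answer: 2209/2304 ≈ 0.95877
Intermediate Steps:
((14/f(5, 2) + 19/(-16)) + 1)² = ((14/((6*2)) + 19/(-16)) + 1)² = ((14/12 + 19*(-1/16)) + 1)² = ((14*(1/12) - 19/16) + 1)² = ((7/6 - 19/16) + 1)² = (-1/48 + 1)² = (47/48)² = 2209/2304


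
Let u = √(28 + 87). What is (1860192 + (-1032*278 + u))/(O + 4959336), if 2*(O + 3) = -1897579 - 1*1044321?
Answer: 1573296/3488383 + √115/3488383 ≈ 0.45101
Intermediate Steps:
u = √115 ≈ 10.724
O = -1470953 (O = -3 + (-1897579 - 1*1044321)/2 = -3 + (-1897579 - 1044321)/2 = -3 + (½)*(-2941900) = -3 - 1470950 = -1470953)
(1860192 + (-1032*278 + u))/(O + 4959336) = (1860192 + (-1032*278 + √115))/(-1470953 + 4959336) = (1860192 + (-286896 + √115))/3488383 = (1573296 + √115)*(1/3488383) = 1573296/3488383 + √115/3488383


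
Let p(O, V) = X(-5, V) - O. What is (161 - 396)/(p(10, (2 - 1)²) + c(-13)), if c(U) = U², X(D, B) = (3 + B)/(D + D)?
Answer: -1175/793 ≈ -1.4817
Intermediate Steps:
X(D, B) = (3 + B)/(2*D) (X(D, B) = (3 + B)/((2*D)) = (3 + B)*(1/(2*D)) = (3 + B)/(2*D))
p(O, V) = -3/10 - O - V/10 (p(O, V) = (½)*(3 + V)/(-5) - O = (½)*(-⅕)*(3 + V) - O = (-3/10 - V/10) - O = -3/10 - O - V/10)
(161 - 396)/(p(10, (2 - 1)²) + c(-13)) = (161 - 396)/((-3/10 - 1*10 - (2 - 1)²/10) + (-13)²) = -235/((-3/10 - 10 - ⅒*1²) + 169) = -235/((-3/10 - 10 - ⅒*1) + 169) = -235/((-3/10 - 10 - ⅒) + 169) = -235/(-52/5 + 169) = -235/793/5 = -235*5/793 = -1175/793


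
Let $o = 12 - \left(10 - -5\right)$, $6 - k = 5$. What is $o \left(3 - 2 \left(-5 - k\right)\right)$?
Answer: $-45$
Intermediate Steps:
$k = 1$ ($k = 6 - 5 = 1$)
$o = -3$ ($o = 12 - \left(10 + 5\right) = 12 - 15 = -3$)
$o \left(3 - 2 \left(-5 - k\right)\right) = - 3 \left(3 - 2 \left(-5 - 1\right)\right) = - 3 \left(3 - -12\right) = - 3 \left(3 + 12\right) = \left(-3\right) 15 = -45$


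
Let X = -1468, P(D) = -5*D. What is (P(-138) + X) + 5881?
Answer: 5103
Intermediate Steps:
(P(-138) + X) + 5881 = (-5*(-138) - 1468) + 5881 = (690 - 1468) + 5881 = -778 + 5881 = 5103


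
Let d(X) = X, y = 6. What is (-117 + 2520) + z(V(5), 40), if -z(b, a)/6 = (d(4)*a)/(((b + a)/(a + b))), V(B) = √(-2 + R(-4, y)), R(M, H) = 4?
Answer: 1443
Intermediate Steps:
V(B) = √2 (V(B) = √(-2 + 4) = √2)
z(b, a) = -24*a (z(b, a) = -6*4*a/((b + a)/(a + b)) = -6*4*a/((a + b)/(a + b)) = -6*4*a/1 = -6*4*a = -24*a)
(-117 + 2520) + z(V(5), 40) = (-117 + 2520) - 24*40 = 2403 - 960 = 1443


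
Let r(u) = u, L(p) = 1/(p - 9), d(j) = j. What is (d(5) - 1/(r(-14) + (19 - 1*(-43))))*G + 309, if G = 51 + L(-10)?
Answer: 64145/114 ≈ 562.68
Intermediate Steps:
L(p) = 1/(-9 + p)
G = 968/19 (G = 51 + 1/(-9 - 10) = 51 + 1/(-19) = 51 - 1/19 = 968/19 ≈ 50.947)
(d(5) - 1/(r(-14) + (19 - 1*(-43))))*G + 309 = (5 - 1/(-14 + (19 - 1*(-43))))*(968/19) + 309 = (5 - 1/(-14 + (19 + 43)))*(968/19) + 309 = (5 - 1/(-14 + 62))*(968/19) + 309 = (5 - 1/48)*(968/19) + 309 = (239/48)*(968/19) + 309 = 28919/114 + 309 = 64145/114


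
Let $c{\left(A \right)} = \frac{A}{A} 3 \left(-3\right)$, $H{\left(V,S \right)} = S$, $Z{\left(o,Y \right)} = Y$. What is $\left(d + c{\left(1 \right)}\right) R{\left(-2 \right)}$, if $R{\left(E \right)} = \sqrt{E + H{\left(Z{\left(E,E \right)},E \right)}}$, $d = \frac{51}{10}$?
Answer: $- \frac{39 i}{5} \approx - 7.8 i$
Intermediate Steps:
$d = \frac{51}{10}$ ($d = 51 \cdot \frac{1}{10} = \frac{51}{10} \approx 5.1$)
$R{\left(E \right)} = \sqrt{2} \sqrt{E}$ ($R{\left(E \right)} = \sqrt{E + E} = \sqrt{2 E} = \sqrt{2} \sqrt{E}$)
$c{\left(A \right)} = -9$ ($c{\left(A \right)} = 1 \left(-9\right) = -9$)
$\left(d + c{\left(1 \right)}\right) R{\left(-2 \right)} = \left(\frac{51}{10} - 9\right) \sqrt{2} \sqrt{-2} = - \frac{39 \sqrt{2} i \sqrt{2}}{10} = - \frac{39 \cdot 2 i}{10} = - \frac{39 i}{5}$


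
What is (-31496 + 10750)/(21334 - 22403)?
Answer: 20746/1069 ≈ 19.407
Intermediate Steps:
(-31496 + 10750)/(21334 - 22403) = -20746/(-1069) = -20746*(-1/1069) = 20746/1069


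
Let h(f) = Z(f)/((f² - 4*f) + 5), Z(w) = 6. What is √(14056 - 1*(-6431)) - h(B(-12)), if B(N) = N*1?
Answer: -6/197 + √20487 ≈ 143.10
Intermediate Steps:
B(N) = N
h(f) = 6/(5 + f² - 4*f) (h(f) = 6/((f² - 4*f) + 5) = 6/(5 + f² - 4*f))
√(14056 - 1*(-6431)) - h(B(-12)) = √(14056 - 1*(-6431)) - 6/(5 + (-12)² - 4*(-12)) = √(14056 + 6431) - 6/(5 + 144 + 48) = √20487 - 6/197 = -6/197 + √20487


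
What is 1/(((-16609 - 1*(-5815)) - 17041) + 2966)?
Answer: -1/24869 ≈ -4.0211e-5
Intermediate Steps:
1/(((-16609 - 1*(-5815)) - 17041) + 2966) = 1/(((-16609 + 5815) - 17041) + 2966) = 1/((-10794 - 17041) + 2966) = 1/(-27835 + 2966) = 1/(-24869) = -1/24869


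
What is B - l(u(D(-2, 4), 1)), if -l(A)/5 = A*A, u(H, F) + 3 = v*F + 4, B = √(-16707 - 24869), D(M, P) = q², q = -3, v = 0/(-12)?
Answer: 5 + 2*I*√10394 ≈ 5.0 + 203.9*I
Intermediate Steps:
v = 0 (v = 0*(-1/12) = 0)
D(M, P) = 9 (D(M, P) = (-3)² = 9)
B = 2*I*√10394 (B = √(-41576) = 2*I*√10394 ≈ 203.9*I)
u(H, F) = 1 (u(H, F) = -3 + (0*F + 4) = -3 + (0 + 4) = -3 + 4 = 1)
l(A) = -5*A² (l(A) = -5*A*A = -5*A²)
B - l(u(D(-2, 4), 1)) = 2*I*√10394 - (-5)*1² = 2*I*√10394 - (-5) = 2*I*√10394 - 1*(-5) = 2*I*√10394 + 5 = 5 + 2*I*√10394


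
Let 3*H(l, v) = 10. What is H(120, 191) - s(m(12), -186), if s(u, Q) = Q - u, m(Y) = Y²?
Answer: 1000/3 ≈ 333.33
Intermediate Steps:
H(l, v) = 10/3 (H(l, v) = (⅓)*10 = 10/3)
H(120, 191) - s(m(12), -186) = 10/3 - (-186 - 1*12²) = 10/3 - (-186 - 1*144) = 10/3 - (-186 - 144) = 10/3 - 1*(-330) = 10/3 + 330 = 1000/3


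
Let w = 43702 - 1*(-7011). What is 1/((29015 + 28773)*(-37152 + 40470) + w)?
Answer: 1/191791297 ≈ 5.2140e-9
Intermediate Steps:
w = 50713 (w = 43702 + 7011 = 50713)
1/((29015 + 28773)*(-37152 + 40470) + w) = 1/((29015 + 28773)*(-37152 + 40470) + 50713) = 1/(57788*3318 + 50713) = 1/(191740584 + 50713) = 1/191791297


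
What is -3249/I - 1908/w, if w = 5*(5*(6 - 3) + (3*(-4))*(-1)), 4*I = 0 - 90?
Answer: 1954/15 ≈ 130.27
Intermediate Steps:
I = -45/2 (I = (0 - 90)/4 = (¼)*(-90) = -45/2 ≈ -22.500)
w = 135 (w = 5*(5*3 - 12*(-1)) = 5*(15 + 12) = 5*27 = 135)
-3249/I - 1908/w = -3249/(-45/2) - 1908/135 = -3249*(-2/45) - 1908*1/135 = 722/5 - 212/15 = 1954/15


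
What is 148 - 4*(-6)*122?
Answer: 3076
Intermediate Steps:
148 - 4*(-6)*122 = 148 + 24*122 = 148 + 2928 = 3076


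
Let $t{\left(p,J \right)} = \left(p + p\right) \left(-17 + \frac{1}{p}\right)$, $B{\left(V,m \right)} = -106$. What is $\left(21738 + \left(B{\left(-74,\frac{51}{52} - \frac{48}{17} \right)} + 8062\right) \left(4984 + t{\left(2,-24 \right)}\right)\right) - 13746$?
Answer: $39135600$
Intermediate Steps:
$t{\left(p,J \right)} = 2 p \left(-17 + \frac{1}{p}\right)$
$\left(21738 + \left(B{\left(-74,\frac{51}{52} - \frac{48}{17} \right)} + 8062\right) \left(4984 + t{\left(2,-24 \right)}\right)\right) - 13746 = \left(21738 + \left(-106 + 8062\right) \left(4984 + \left(2 - 68\right)\right)\right) - 13746 = \left(21738 + 7956 \left(4984 + \left(2 - 68\right)\right)\right) - 13746 = \left(21738 + 7956 \left(4984 - 66\right)\right) - 13746 = \left(21738 + 7956 \cdot 4918\right) - 13746 = \left(21738 + 39127608\right) - 13746 = 39149346 - 13746 = 39135600$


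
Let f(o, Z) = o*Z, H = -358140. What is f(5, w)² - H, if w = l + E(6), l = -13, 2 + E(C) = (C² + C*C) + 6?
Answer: 457365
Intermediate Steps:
E(C) = 4 + 2*C² (E(C) = -2 + ((C² + C*C) + 6) = -2 + ((C² + C²) + 6) = -2 + (2*C² + 6) = -2 + (6 + 2*C²) = 4 + 2*C²)
w = 63 (w = -13 + (4 + 2*6²) = -13 + (4 + 2*36) = -13 + (4 + 72) = -13 + 76 = 63)
f(o, Z) = Z*o
f(5, w)² - H = (63*5)² - 1*(-358140) = 315² + 358140 = 99225 + 358140 = 457365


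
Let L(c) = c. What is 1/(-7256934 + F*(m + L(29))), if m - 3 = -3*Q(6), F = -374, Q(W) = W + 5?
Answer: -1/7256560 ≈ -1.3781e-7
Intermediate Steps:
Q(W) = 5 + W
m = -30 (m = 3 - 3*(5 + 6) = 3 - 3*11 = 3 - 33 = -30)
1/(-7256934 + F*(m + L(29))) = 1/(-7256934 - 374*(-30 + 29)) = 1/(-7256934 - 374*(-1)) = 1/(-7256934 + 374) = 1/(-7256560) = -1/7256560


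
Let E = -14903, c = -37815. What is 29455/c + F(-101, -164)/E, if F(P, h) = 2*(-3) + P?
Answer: -86984332/112711389 ≈ -0.77174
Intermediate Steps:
F(P, h) = -6 + P
29455/c + F(-101, -164)/E = 29455/(-37815) + (-6 - 101)/(-14903) = 29455*(-1/37815) - 107*(-1/14903) = -5891/7563 + 107/14903 = -86984332/112711389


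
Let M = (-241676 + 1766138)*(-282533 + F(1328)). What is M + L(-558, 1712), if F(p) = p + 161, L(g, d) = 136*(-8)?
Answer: -428440899416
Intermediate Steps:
L(g, d) = -1088
F(p) = 161 + p
M = -428440898328 (M = (-241676 + 1766138)*(-282533 + (161 + 1328)) = 1524462*(-282533 + 1489) = 1524462*(-281044) = -428440898328)
M + L(-558, 1712) = -428440898328 - 1088 = -428440899416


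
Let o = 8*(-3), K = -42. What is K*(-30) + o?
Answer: 1236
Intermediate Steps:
o = -24
K*(-30) + o = -42*(-30) - 24 = 1260 - 24 = 1236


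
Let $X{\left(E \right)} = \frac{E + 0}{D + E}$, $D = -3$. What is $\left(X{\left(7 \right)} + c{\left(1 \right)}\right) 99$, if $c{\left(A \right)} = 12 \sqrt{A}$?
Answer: $\frac{5445}{4} \approx 1361.3$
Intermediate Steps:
$X{\left(E \right)} = \frac{E}{-3 + E}$ ($X{\left(E \right)} = \frac{E + 0}{-3 + E} = \frac{E}{-3 + E}$)
$\left(X{\left(7 \right)} + c{\left(1 \right)}\right) 99 = \left(\frac{7}{-3 + 7} + 12 \sqrt{1}\right) 99 = \left(\frac{7}{4} + 12 \cdot 1\right) 99 = \left(7 \cdot \frac{1}{4} + 12\right) 99 = \left(\frac{7}{4} + 12\right) 99 = \frac{55}{4} \cdot 99 = \frac{5445}{4}$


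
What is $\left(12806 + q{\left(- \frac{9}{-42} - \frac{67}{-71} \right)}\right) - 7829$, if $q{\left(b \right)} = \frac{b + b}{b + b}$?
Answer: $4978$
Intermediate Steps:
$q{\left(b \right)} = 1$ ($q{\left(b \right)} = \frac{2 b}{2 b} = 2 b \frac{1}{2 b} = 1$)
$\left(12806 + q{\left(- \frac{9}{-42} - \frac{67}{-71} \right)}\right) - 7829 = \left(12806 + 1\right) - 7829 = 12807 - 7829 = 4978$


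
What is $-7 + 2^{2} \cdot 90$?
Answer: $353$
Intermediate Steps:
$-7 + 2^{2} \cdot 90 = -7 + 4 \cdot 90 = -7 + 360 = 353$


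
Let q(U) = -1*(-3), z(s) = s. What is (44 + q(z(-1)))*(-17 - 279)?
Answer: -13912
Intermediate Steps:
q(U) = 3
(44 + q(z(-1)))*(-17 - 279) = (44 + 3)*(-17 - 279) = 47*(-296) = -13912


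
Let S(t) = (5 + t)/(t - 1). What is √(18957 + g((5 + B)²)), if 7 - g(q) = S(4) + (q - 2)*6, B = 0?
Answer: √18823 ≈ 137.20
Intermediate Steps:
S(t) = (5 + t)/(-1 + t)
g(q) = 16 - 6*q (g(q) = 7 - ((5 + 4)/(-1 + 4) + (q - 2)*6) = 7 - (9/3 + (-2 + q)*6) = 7 - ((⅓)*9 + (-12 + 6*q)) = 7 - (3 + (-12 + 6*q)) = 7 - (-9 + 6*q) = 7 + (9 - 6*q) = 16 - 6*q)
√(18957 + g((5 + B)²)) = √(18957 + (16 - 6*(5 + 0)²)) = √(18957 + (16 - 6*5²)) = √(18957 + (16 - 6*25)) = √(18957 + (16 - 150)) = √(18957 - 134) = √18823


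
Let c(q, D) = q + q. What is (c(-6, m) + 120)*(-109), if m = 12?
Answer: -11772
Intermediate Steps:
c(q, D) = 2*q
(c(-6, m) + 120)*(-109) = (2*(-6) + 120)*(-109) = (-12 + 120)*(-109) = 108*(-109) = -11772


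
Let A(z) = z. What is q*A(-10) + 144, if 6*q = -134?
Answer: 1102/3 ≈ 367.33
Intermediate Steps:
q = -67/3 (q = (⅙)*(-134) = -67/3 ≈ -22.333)
q*A(-10) + 144 = -67/3*(-10) + 144 = 670/3 + 144 = 1102/3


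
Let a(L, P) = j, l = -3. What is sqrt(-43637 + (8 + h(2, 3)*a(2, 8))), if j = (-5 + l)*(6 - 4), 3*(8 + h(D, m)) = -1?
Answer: 7*I*sqrt(7989)/3 ≈ 208.56*I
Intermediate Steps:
h(D, m) = -25/3 (h(D, m) = -8 + (1/3)*(-1) = -8 - 1/3 = -25/3)
j = -16 (j = (-5 - 3)*(6 - 4) = -8*2 = -16)
a(L, P) = -16
sqrt(-43637 + (8 + h(2, 3)*a(2, 8))) = sqrt(-43637 + (8 - 25/3*(-16))) = sqrt(-43637 + (8 + 400/3)) = sqrt(-43637 + 424/3) = sqrt(-130487/3) = 7*I*sqrt(7989)/3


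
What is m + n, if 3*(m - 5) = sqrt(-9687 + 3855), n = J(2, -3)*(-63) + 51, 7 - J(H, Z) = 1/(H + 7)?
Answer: -378 + 18*I*sqrt(2) ≈ -378.0 + 25.456*I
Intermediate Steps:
J(H, Z) = 7 - 1/(7 + H) (J(H, Z) = 7 - 1/(H + 7) = 7 - 1/(7 + H))
n = -383 (n = ((48 + 7*2)/(7 + 2))*(-63) + 51 = ((48 + 14)/9)*(-63) + 51 = ((1/9)*62)*(-63) + 51 = (62/9)*(-63) + 51 = -434 + 51 = -383)
m = 5 + 18*I*sqrt(2) (m = 5 + sqrt(-9687 + 3855)/3 = 5 + sqrt(-5832)/3 = 5 + (54*I*sqrt(2))/3 = 5 + 18*I*sqrt(2) ≈ 5.0 + 25.456*I)
m + n = (5 + 18*I*sqrt(2)) - 383 = -378 + 18*I*sqrt(2)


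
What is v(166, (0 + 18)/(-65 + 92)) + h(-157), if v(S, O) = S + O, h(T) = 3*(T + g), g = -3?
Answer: -940/3 ≈ -313.33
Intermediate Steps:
h(T) = -9 + 3*T (h(T) = 3*(T - 3) = 3*(-3 + T) = -9 + 3*T)
v(S, O) = O + S
v(166, (0 + 18)/(-65 + 92)) + h(-157) = ((0 + 18)/(-65 + 92) + 166) + (-9 + 3*(-157)) = (18/27 + 166) + (-9 - 471) = (18*(1/27) + 166) - 480 = (⅔ + 166) - 480 = 500/3 - 480 = -940/3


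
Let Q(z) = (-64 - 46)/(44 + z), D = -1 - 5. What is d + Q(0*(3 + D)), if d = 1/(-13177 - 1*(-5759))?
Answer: -9273/3709 ≈ -2.5001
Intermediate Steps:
d = -1/7418 (d = 1/(-13177 + 5759) = 1/(-7418) = -1/7418 ≈ -0.00013481)
D = -6
Q(z) = -110/(44 + z)
d + Q(0*(3 + D)) = -1/7418 - 110/(44 + 0*(3 - 6)) = -1/7418 - 110/(44 + 0*(-3)) = -1/7418 - 110/(44 + 0) = -1/7418 - 110/44 = -1/7418 - 110*1/44 = -1/7418 - 5/2 = -9273/3709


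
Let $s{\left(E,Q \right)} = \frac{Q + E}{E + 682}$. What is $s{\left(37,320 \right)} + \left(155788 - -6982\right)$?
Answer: $\frac{117031987}{719} \approx 1.6277 \cdot 10^{5}$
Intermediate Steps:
$s{\left(E,Q \right)} = \frac{E + Q}{682 + E}$
$s{\left(37,320 \right)} + \left(155788 - -6982\right) = \frac{37 + 320}{682 + 37} + \left(155788 - -6982\right) = \frac{1}{719} \cdot 357 + \left(155788 + 6982\right) = \frac{1}{719} \cdot 357 + 162770 = \frac{357}{719} + 162770 = \frac{117031987}{719}$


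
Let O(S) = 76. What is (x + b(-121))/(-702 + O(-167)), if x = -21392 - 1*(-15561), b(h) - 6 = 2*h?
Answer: 6067/626 ≈ 9.6917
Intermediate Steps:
b(h) = 6 + 2*h
x = -5831 (x = -21392 + 15561 = -5831)
(x + b(-121))/(-702 + O(-167)) = (-5831 + (6 + 2*(-121)))/(-702 + 76) = (-5831 + (6 - 242))/(-626) = (-5831 - 236)*(-1/626) = -6067*(-1/626) = 6067/626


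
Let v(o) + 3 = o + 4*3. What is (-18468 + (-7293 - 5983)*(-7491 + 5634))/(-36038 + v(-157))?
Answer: -4105844/6031 ≈ -680.79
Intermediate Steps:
v(o) = 9 + o (v(o) = -3 + (o + 4*3) = -3 + (o + 12) = -3 + (12 + o) = 9 + o)
(-18468 + (-7293 - 5983)*(-7491 + 5634))/(-36038 + v(-157)) = (-18468 + (-7293 - 5983)*(-7491 + 5634))/(-36038 + (9 - 157)) = (-18468 - 13276*(-1857))/(-36038 - 148) = (-18468 + 24653532)/(-36186) = 24635064*(-1/36186) = -4105844/6031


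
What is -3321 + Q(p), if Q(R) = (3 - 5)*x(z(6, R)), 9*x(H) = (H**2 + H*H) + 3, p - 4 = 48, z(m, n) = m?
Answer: -10013/3 ≈ -3337.7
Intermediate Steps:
p = 52 (p = 4 + 48 = 52)
x(H) = 1/3 + 2*H**2/9 (x(H) = ((H**2 + H*H) + 3)/9 = ((H**2 + H**2) + 3)/9 = (2*H**2 + 3)/9 = (3 + 2*H**2)/9 = 1/3 + 2*H**2/9)
Q(R) = -50/3 (Q(R) = (3 - 5)*(1/3 + (2/9)*6**2) = -2*(1/3 + (2/9)*36) = -2*(1/3 + 8) = -2*25/3 = -50/3)
-3321 + Q(p) = -3321 - 50/3 = -10013/3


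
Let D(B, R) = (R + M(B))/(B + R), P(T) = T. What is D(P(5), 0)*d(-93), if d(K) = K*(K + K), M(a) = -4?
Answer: -69192/5 ≈ -13838.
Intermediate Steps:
D(B, R) = (-4 + R)/(B + R) (D(B, R) = (R - 4)/(B + R) = (-4 + R)/(B + R))
d(K) = 2*K² (d(K) = K*(2*K) = 2*K²)
D(P(5), 0)*d(-93) = ((-4 + 0)/(5 + 0))*(2*(-93)²) = (-4/5)*(2*8649) = ((⅕)*(-4))*17298 = -⅘*17298 = -69192/5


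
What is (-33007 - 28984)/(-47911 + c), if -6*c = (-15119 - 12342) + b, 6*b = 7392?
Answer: 123982/87079 ≈ 1.4238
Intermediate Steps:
b = 1232 (b = (⅙)*7392 = 1232)
c = 8743/2 (c = -((-15119 - 12342) + 1232)/6 = -(-27461 + 1232)/6 = -⅙*(-26229) = 8743/2 ≈ 4371.5)
(-33007 - 28984)/(-47911 + c) = (-33007 - 28984)/(-47911 + 8743/2) = -61991/(-87079/2) = -61991*(-2/87079) = 123982/87079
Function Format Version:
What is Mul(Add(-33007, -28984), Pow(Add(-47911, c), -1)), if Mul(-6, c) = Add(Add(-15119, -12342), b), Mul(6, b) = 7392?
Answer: Rational(123982, 87079) ≈ 1.4238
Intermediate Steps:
b = 1232 (b = Mul(Rational(1, 6), 7392) = 1232)
c = Rational(8743, 2) (c = Mul(Rational(-1, 6), Add(Add(-15119, -12342), 1232)) = Mul(Rational(-1, 6), Add(-27461, 1232)) = Mul(Rational(-1, 6), -26229) = Rational(8743, 2) ≈ 4371.5)
Mul(Add(-33007, -28984), Pow(Add(-47911, c), -1)) = Mul(Add(-33007, -28984), Pow(Add(-47911, Rational(8743, 2)), -1)) = Mul(-61991, Pow(Rational(-87079, 2), -1)) = Mul(-61991, Rational(-2, 87079)) = Rational(123982, 87079)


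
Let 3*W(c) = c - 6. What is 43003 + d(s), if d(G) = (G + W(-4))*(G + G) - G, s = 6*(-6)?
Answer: 45871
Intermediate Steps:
W(c) = -2 + c/3 (W(c) = (c - 6)/3 = (-6 + c)/3 = -2 + c/3)
s = -36
d(G) = -G + 2*G*(-10/3 + G) (d(G) = (G + (-2 + (⅓)*(-4)))*(G + G) - G = (G + (-2 - 4/3))*(2*G) - G = (G - 10/3)*(2*G) - G = (-10/3 + G)*(2*G) - G = 2*G*(-10/3 + G) - G = -G + 2*G*(-10/3 + G))
43003 + d(s) = 43003 + (⅓)*(-36)*(-23 + 6*(-36)) = 43003 + (⅓)*(-36)*(-23 - 216) = 43003 + (⅓)*(-36)*(-239) = 43003 + 2868 = 45871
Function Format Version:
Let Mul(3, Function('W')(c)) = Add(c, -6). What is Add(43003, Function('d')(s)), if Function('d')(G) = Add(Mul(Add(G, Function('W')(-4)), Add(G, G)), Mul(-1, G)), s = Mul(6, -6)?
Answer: 45871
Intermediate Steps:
Function('W')(c) = Add(-2, Mul(Rational(1, 3), c)) (Function('W')(c) = Mul(Rational(1, 3), Add(c, -6)) = Mul(Rational(1, 3), Add(-6, c)) = Add(-2, Mul(Rational(1, 3), c)))
s = -36
Function('d')(G) = Add(Mul(-1, G), Mul(2, G, Add(Rational(-10, 3), G))) (Function('d')(G) = Add(Mul(Add(G, Add(-2, Mul(Rational(1, 3), -4))), Add(G, G)), Mul(-1, G)) = Add(Mul(Add(G, Add(-2, Rational(-4, 3))), Mul(2, G)), Mul(-1, G)) = Add(Mul(Add(G, Rational(-10, 3)), Mul(2, G)), Mul(-1, G)) = Add(Mul(Add(Rational(-10, 3), G), Mul(2, G)), Mul(-1, G)) = Add(Mul(2, G, Add(Rational(-10, 3), G)), Mul(-1, G)) = Add(Mul(-1, G), Mul(2, G, Add(Rational(-10, 3), G))))
Add(43003, Function('d')(s)) = Add(43003, Mul(Rational(1, 3), -36, Add(-23, Mul(6, -36)))) = Add(43003, Mul(Rational(1, 3), -36, Add(-23, -216))) = Add(43003, Mul(Rational(1, 3), -36, -239)) = Add(43003, 2868) = 45871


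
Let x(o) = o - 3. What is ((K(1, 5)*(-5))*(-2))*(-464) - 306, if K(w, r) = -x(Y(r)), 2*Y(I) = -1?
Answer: -16546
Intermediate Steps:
Y(I) = -½ (Y(I) = (½)*(-1) = -½)
x(o) = -3 + o
K(w, r) = 7/2 (K(w, r) = -(-3 - ½) = -1*(-7/2) = 7/2)
((K(1, 5)*(-5))*(-2))*(-464) - 306 = (((7/2)*(-5))*(-2))*(-464) - 306 = -35/2*(-2)*(-464) - 306 = 35*(-464) - 306 = -16240 - 306 = -16546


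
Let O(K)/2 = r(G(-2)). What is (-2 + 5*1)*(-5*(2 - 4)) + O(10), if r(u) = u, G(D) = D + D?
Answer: 22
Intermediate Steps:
G(D) = 2*D
O(K) = -8 (O(K) = 2*(2*(-2)) = 2*(-4) = -8)
(-2 + 5*1)*(-5*(2 - 4)) + O(10) = (-2 + 5*1)*(-5*(2 - 4)) - 8 = (-2 + 5)*(-5*(-2)) - 8 = 3*10 - 8 = 30 - 8 = 22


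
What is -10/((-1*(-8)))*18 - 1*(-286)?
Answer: 527/2 ≈ 263.50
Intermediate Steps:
-10/((-1*(-8)))*18 - 1*(-286) = -10/8*18 + 286 = -10*⅛*18 + 286 = -5/4*18 + 286 = -45/2 + 286 = 527/2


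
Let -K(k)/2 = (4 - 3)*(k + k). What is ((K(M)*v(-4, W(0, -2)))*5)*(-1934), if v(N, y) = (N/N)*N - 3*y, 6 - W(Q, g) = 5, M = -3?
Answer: 812280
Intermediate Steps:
W(Q, g) = 1 (W(Q, g) = 6 - 1*5 = 6 - 5 = 1)
v(N, y) = N - 3*y (v(N, y) = 1*N - 3*y = N - 3*y)
K(k) = -4*k (K(k) = -2*(4 - 3)*(k + k) = -2*2*k = -4*k)
((K(M)*v(-4, W(0, -2)))*5)*(-1934) = (((-4*(-3))*(-4 - 3*1))*5)*(-1934) = ((12*(-4 - 3))*5)*(-1934) = ((12*(-7))*5)*(-1934) = -84*5*(-1934) = -420*(-1934) = 812280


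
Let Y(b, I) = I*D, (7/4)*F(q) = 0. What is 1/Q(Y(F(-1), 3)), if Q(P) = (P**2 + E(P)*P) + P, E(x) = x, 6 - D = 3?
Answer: 1/171 ≈ 0.0058480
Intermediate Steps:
D = 3 (D = 6 - 1*3 = 6 - 3 = 3)
F(q) = 0 (F(q) = (4/7)*0 = 0)
Y(b, I) = 3*I (Y(b, I) = I*3 = 3*I)
Q(P) = P + 2*P**2 (Q(P) = (P**2 + P*P) + P = (P**2 + P**2) + P = 2*P**2 + P = P + 2*P**2)
1/Q(Y(F(-1), 3)) = 1/((3*3)*(1 + 2*(3*3))) = 1/(9*(1 + 2*9)) = 1/(9*(1 + 18)) = 1/(9*19) = 1/171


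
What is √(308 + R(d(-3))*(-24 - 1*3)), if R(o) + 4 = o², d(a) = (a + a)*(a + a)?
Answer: 4*I*√2161 ≈ 185.95*I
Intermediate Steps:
d(a) = 4*a² (d(a) = (2*a)*(2*a) = 4*a²)
R(o) = -4 + o²
√(308 + R(d(-3))*(-24 - 1*3)) = √(308 + (-4 + (4*(-3)²)²)*(-24 - 1*3)) = √(308 + (-4 + (4*9)²)*(-24 - 3)) = √(308 + (-4 + 36²)*(-27)) = √(308 + (-4 + 1296)*(-27)) = √(308 + 1292*(-27)) = √(308 - 34884) = √(-34576) = 4*I*√2161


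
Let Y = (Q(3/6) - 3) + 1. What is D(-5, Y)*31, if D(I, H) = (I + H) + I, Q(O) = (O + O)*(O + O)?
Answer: -341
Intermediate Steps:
Q(O) = 4*O² (Q(O) = (2*O)*(2*O) = 4*O²)
Y = -1 (Y = (4*(3/6)² - 3) + 1 = (4*(3*(⅙))² - 3) + 1 = (4*(½)² - 3) + 1 = (4*(¼) - 3) + 1 = (1 - 3) + 1 = -2 + 1 = -1)
D(I, H) = H + 2*I (D(I, H) = (H + I) + I = H + 2*I)
D(-5, Y)*31 = (-1 + 2*(-5))*31 = (-1 - 10)*31 = -11*31 = -341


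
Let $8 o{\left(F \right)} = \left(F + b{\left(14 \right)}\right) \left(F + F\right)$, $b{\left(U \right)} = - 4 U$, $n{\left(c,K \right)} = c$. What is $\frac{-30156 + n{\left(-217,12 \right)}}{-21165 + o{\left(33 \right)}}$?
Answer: $\frac{121492}{85419} \approx 1.4223$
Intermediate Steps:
$o{\left(F \right)} = \frac{F \left(-56 + F\right)}{4}$ ($o{\left(F \right)} = \frac{\left(F - 56\right) \left(F + F\right)}{8} = \frac{\left(F - 56\right) 2 F}{8} = \frac{\left(-56 + F\right) 2 F}{8} = \frac{2 F \left(-56 + F\right)}{8} = \frac{F \left(-56 + F\right)}{4}$)
$\frac{-30156 + n{\left(-217,12 \right)}}{-21165 + o{\left(33 \right)}} = \frac{-30156 - 217}{-21165 + \frac{1}{4} \cdot 33 \left(-56 + 33\right)} = - \frac{30373}{-21165 + \frac{1}{4} \cdot 33 \left(-23\right)} = - \frac{30373}{-21165 - \frac{759}{4}} = - \frac{30373}{- \frac{85419}{4}} = \left(-30373\right) \left(- \frac{4}{85419}\right) = \frac{121492}{85419}$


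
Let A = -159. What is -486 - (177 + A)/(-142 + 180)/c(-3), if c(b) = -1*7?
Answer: -64629/133 ≈ -485.93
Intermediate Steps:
c(b) = -7
-486 - (177 + A)/(-142 + 180)/c(-3) = -486 - (177 - 159)/(-142 + 180)/(-7) = -486 - 18/38*(-1)/7 = -486 - 18*(1/38)*(-1)/7 = -486 - 9*(-1)/(19*7) = -486 - 1*(-9/133) = -486 + 9/133 = -64629/133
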